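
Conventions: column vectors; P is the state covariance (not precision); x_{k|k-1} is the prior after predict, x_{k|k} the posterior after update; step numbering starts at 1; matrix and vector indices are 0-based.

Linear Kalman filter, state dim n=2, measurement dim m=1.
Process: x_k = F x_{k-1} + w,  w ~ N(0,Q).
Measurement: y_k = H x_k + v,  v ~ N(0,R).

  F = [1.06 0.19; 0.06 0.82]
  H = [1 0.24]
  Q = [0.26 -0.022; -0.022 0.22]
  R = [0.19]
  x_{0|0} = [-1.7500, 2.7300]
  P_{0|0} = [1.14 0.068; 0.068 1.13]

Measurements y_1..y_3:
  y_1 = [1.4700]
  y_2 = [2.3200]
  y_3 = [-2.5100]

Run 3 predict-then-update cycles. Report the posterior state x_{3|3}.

step 1: x^-=[-1.3363, 2.1336]  P^-=[1.6091 0.2864; 0.2864 0.9906]  S=[1.9936]  K=[0.8416; 0.2629]  nu=[2.2942]  x^+=[0.5945, 2.7368]  P^+=[0.1970 -0.1547; -0.1547 0.8528]
step 2: x^-=[1.1502, 2.2799]  P^-=[0.4499 -0.0128; -0.0128 0.7789]  S=[0.6786]  K=[0.6584; 0.2566]  nu=[0.6227]  x^+=[1.5601, 2.4396]  P^+=[0.1557 -0.1275; -0.1275 0.7342]
step 3: x^-=[2.1173, 2.0941]  P^-=[0.4101 -0.0100; -0.0100 0.7017]  S=[0.6357]  K=[0.6413; 0.2493]  nu=[-5.1299]  x^+=[-1.1726, 0.8155]  P^+=[0.1486 -0.1116; -0.1116 0.6622]

x_post = [-1.1726, 0.8155]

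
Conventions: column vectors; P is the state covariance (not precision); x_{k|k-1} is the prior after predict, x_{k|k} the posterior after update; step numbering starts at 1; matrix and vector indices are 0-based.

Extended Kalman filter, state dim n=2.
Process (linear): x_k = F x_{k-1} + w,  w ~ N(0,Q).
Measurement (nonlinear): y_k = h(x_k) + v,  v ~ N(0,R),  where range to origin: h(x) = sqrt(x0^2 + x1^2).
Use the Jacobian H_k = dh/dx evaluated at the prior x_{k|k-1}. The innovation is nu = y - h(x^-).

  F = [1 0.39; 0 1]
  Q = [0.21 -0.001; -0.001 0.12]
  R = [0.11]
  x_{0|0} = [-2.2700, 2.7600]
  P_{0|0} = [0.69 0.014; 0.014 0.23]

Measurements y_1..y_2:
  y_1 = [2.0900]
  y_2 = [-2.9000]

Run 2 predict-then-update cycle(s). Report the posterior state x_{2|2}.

step 1: x^-=[-1.1936, 2.7600]  P^-=[0.9459 0.1027; 0.1027 0.3500]  H_jac=[-0.3969 0.9178]  S=[0.4791]  K=[-0.5870; 0.5855]  nu=[-0.9170]  x^+=[-0.6553, 2.2231]  P^+=[0.7808 0.2673; 0.2673 0.1858]
step 2: x^-=[0.2117, 2.2231]  P^-=[1.2276 0.3388; 0.3388 0.3058]  H_jac=[0.0948 0.9955]  S=[0.4880]  K=[0.9296; 0.6896]  nu=[-5.1331]  x^+=[-4.5600, -1.3166]  P^+=[0.8059 0.0260; 0.0260 0.0737]

x_post = [-4.5600, -1.3166]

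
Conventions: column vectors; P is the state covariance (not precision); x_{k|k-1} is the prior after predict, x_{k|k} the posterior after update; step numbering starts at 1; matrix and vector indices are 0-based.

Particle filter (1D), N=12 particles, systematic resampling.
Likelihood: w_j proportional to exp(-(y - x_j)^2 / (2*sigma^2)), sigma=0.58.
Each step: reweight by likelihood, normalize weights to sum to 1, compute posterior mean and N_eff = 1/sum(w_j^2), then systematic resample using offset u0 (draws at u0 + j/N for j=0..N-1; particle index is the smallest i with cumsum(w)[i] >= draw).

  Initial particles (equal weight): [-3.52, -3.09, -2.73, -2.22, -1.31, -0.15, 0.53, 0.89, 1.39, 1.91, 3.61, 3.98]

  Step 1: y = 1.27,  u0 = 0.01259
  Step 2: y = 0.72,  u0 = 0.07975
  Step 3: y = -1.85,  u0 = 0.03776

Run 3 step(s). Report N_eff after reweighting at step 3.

step 1: w=[0.0000, 0.0000, 0.0000, 0.0000, 0.0000, 0.0177, 0.1570, 0.2858, 0.3467, 0.1927, 0.0001, 0.0000]  mean=1.1853  Neff=3.7882  idx=[5, 6, 7, 7, 7, 7, 8, 8, 8, 8, 9, 9]
step 2: w=[0.0439, 0.1281, 0.1294, 0.1294, 0.1294, 0.1294, 0.0693, 0.0693, 0.0693, 0.0693, 0.0165, 0.0165]  mean=0.9705  Neff=9.5127  idx=[1, 1, 2, 3, 3, 4, 5, 5, 6, 8, 9, 11]
step 3: w=[0.4184, 0.4184, 0.0270, 0.0270, 0.0270, 0.0270, 0.0270, 0.0270, 0.0003, 0.0003, 0.0003, 0.0000]  mean=0.5892  Neff=2.8204  idx=[0, 0, 0, 0, 0, 1, 1, 1, 1, 1, 3, 6]

N_eff = 2.8204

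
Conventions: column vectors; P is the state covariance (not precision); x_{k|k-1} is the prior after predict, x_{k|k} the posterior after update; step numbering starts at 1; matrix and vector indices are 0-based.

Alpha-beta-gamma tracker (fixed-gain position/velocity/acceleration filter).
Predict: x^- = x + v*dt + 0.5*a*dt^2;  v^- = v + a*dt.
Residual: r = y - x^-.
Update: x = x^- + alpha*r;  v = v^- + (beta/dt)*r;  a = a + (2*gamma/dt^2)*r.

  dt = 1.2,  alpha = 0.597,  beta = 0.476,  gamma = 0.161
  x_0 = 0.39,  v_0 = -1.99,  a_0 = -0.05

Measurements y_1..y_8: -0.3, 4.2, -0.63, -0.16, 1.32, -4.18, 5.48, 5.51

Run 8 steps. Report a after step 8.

step 1: x_pred=-2.0340  r=1.7340  x^+=-0.9988  v^+=-1.3622  a^+=0.3377
step 2: x_pred=-2.3902  r=6.5902  x^+=1.5441  v^+=1.6572  a^+=1.8114
step 3: x_pred=4.8370  r=-5.4670  x^+=1.5732  v^+=1.6623  a^+=0.5889
step 4: x_pred=3.9920  r=-4.1520  x^+=1.5133  v^+=0.7220  a^+=-0.3395
step 5: x_pred=2.1353  r=-0.8153  x^+=1.6485  v^+=-0.0088  a^+=-0.5218
step 6: x_pred=1.2623  r=-5.4423  x^+=-1.9868  v^+=-2.7938  a^+=-1.7388
step 7: x_pred=-6.5912  r=12.0712  x^+=0.6153  v^+=-0.0921  a^+=0.9605
step 8: x_pred=1.1964  r=4.3136  x^+=3.7716  v^+=2.7716  a^+=1.9250

a_post = 1.9250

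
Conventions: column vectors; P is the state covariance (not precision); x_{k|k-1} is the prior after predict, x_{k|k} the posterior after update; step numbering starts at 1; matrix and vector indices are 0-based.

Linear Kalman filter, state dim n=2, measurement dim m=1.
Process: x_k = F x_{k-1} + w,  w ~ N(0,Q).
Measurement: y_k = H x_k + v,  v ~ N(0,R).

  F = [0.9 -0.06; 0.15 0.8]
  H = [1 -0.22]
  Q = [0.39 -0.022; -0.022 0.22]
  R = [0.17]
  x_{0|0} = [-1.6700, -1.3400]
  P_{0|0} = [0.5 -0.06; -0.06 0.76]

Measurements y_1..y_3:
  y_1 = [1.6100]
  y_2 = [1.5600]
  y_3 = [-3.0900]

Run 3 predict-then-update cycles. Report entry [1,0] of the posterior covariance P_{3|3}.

step 1: x^-=[-1.4226, -1.3225]  P^-=[0.8042 -0.0336; -0.0336 0.7033]  S=[1.0231]  K=[0.7933; -0.1841]  nu=[2.7416]  x^+=[0.7524, -1.8273]  P^+=[0.1603 0.1158; 0.1158 0.6686]
step 2: x^-=[0.7868, -1.3489]  P^-=[0.5098 0.0499; 0.0499 0.6793]  S=[0.6907]  K=[0.7222; -0.1441]  nu=[0.4764]  x^+=[1.1309, -1.4176]  P^+=[0.1496 0.1218; 0.1218 0.6649]
step 3: x^-=[1.1028, -0.9645]  P^-=[0.5004 0.0529; 0.0529 0.6781]  S=[0.6799]  K=[0.7188; -0.1417]  nu=[-4.4050]  x^+=[-2.0635, -0.3404]  P^+=[0.1491 0.1221; 0.1221 0.6645]

P_post[1,0] = 0.1221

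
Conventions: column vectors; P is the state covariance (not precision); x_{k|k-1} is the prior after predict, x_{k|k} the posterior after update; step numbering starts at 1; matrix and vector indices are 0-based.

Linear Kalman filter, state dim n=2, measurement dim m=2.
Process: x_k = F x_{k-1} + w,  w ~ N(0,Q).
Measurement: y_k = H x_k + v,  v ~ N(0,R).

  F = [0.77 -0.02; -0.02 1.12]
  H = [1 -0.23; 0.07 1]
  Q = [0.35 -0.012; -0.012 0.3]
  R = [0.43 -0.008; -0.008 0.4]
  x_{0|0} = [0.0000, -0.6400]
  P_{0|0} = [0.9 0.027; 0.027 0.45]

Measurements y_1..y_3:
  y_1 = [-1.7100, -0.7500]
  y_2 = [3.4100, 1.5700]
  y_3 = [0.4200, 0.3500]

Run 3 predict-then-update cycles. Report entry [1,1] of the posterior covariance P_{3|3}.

step 1: x^-=[0.0128, -0.7168]  P^-=[0.8830 -0.0126; -0.0126 0.8636]  S=[1.3645 -0.1573; -0.1573 1.2662]  K=[0.6632 0.1212; -0.0774 0.6718]  nu=[-1.8877, -0.0341]  x^+=[-1.2433, -0.5936]  P^+=[0.2895 0.0229; 0.0229 0.2677]
step 2: x^-=[-0.9454, -0.6399]  P^-=[0.5210 -0.0027; -0.0027 0.6349]  S=[0.9859 -0.1202; -0.1202 1.0371]  K=[0.5407 0.0953; -0.0773 0.6031]  nu=[4.2083, 2.2761]  x^+=[1.5470, 0.4073]  P^+=[0.2357 0.0173; 0.0173 0.2406]
step 3: x^-=[1.1830, 0.4253]  P^-=[0.4893 -0.0061; -0.0061 0.6012]  S=[0.9539 -0.1180; -0.1180 1.0027]  K=[0.5256 0.0899; -0.0784 0.5899]  nu=[-0.6652, -0.1581]  x^+=[0.8192, 0.3841]  P^+=[0.2289 0.0157; 0.0157 0.2355]

P_post[1,1] = 0.2355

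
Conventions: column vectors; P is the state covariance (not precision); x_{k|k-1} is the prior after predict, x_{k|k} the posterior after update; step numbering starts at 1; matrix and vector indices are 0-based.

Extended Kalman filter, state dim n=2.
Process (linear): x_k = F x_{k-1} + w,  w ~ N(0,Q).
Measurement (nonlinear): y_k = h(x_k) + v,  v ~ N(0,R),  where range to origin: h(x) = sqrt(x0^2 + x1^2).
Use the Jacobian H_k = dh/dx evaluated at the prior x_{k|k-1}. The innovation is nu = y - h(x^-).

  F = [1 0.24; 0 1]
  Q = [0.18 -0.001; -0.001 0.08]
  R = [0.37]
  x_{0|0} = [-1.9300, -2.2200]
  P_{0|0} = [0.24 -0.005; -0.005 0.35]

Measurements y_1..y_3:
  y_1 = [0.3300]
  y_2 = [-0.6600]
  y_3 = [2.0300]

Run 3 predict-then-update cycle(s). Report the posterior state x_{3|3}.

step 1: x^-=[-2.4628, -2.2200]  P^-=[0.4378 0.0780; 0.0780 0.4300]  H_jac=[-0.7428 -0.6695]  S=[0.8819]  K=[-0.4279; -0.3922]  nu=[-2.9857]  x^+=[-1.1851, -1.0491]  P^+=[0.2763 -0.0700; -0.0700 0.2944]
step 2: x^-=[-1.4369, -1.0491]  P^-=[0.4396 -0.0003; -0.0003 0.3744]  H_jac=[-0.8076 -0.5897]  S=[0.7866]  K=[-0.4511; -0.2803]  nu=[-2.4391]  x^+=[-0.3366, -0.3654]  P^+=[0.2795 -0.0998; -0.0998 0.3126]
step 3: x^-=[-0.4243, -0.3654]  P^-=[0.4296 -0.0258; -0.0258 0.3926]  H_jac=[-0.7577 -0.6526]  S=[0.7583]  K=[-0.4071; -0.3121]  nu=[1.4700]  x^+=[-1.0227, -0.8242]  P^+=[0.3040 -0.1221; -0.1221 0.3187]

x_post = [-1.0227, -0.8242]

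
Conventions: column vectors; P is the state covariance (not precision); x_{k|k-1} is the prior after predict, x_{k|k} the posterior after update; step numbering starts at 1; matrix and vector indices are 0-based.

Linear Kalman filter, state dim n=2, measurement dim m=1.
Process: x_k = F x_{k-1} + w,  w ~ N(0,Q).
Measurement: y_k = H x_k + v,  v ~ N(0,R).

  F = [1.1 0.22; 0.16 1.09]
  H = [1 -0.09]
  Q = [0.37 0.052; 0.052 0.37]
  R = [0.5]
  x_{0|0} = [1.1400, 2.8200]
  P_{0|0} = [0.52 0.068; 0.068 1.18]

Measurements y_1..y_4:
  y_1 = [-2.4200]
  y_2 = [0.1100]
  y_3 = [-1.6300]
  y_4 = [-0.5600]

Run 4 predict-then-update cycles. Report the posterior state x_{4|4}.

x_post = [-0.4139, 1.8407]

step 1: x^-=[1.8744, 3.2562]  P^-=[1.0892 0.5104; 0.5104 1.8090]  S=[1.5120]  K=[0.6900; 0.2299]  nu=[-4.0013]  x^+=[-0.8865, 2.3363]  P^+=[0.3694 0.2706; 0.2706 1.7291]
step 2: x^-=[-0.4612, 2.4047]  P^-=[1.0316 0.8656; 0.8656 2.5281]  S=[1.3962]  K=[0.6830; 0.4570]  nu=[0.7876]  x^+=[0.0768, 2.7647]  P^+=[0.3802 0.4298; 0.4298 2.2366]
step 3: x^-=[0.6927, 3.0258]  P^-=[1.1463 1.1857; 1.1857 3.1869]  S=[1.4587]  K=[0.7127; 0.6162]  nu=[-2.0503]  x^+=[-0.7686, 1.7623]  P^+=[0.4054 0.5451; 0.5451 2.6330]
step 4: x^-=[-0.4577, 1.7980]  P^-=[1.2518 1.4275; 1.4275 3.6988]  S=[1.5248]  K=[0.7367; 0.7179]  nu=[0.0595]  x^+=[-0.4139, 1.8407]  P^+=[0.4242 0.6211; 0.6211 2.9131]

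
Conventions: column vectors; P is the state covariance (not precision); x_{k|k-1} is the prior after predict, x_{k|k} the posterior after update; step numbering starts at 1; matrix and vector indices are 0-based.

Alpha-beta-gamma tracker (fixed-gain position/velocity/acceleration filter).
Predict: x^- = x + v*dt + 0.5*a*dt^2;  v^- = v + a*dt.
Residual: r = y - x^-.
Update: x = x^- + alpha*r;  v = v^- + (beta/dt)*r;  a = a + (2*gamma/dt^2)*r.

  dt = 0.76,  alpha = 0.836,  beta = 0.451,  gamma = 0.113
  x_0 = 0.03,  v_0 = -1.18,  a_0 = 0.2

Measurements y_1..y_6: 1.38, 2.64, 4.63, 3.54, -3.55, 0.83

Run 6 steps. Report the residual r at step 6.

step 1: x_pred=-0.8090  r=2.1890  x^+=1.0210  v^+=0.2710  a^+=1.0565
step 2: x_pred=1.5321  r=1.1079  x^+=2.4583  v^+=1.7314  a^+=1.4900
step 3: x_pred=4.2045  r=0.4255  x^+=4.5602  v^+=3.1163  a^+=1.6565
step 4: x_pred=7.4070  r=-3.8670  x^+=4.1742  v^+=2.0805  a^+=0.1434
step 5: x_pred=5.7968  r=-9.3468  x^+=-2.0171  v^+=-3.3571  a^+=-3.5137
step 6: x_pred=-5.5833  r=6.4133  x^+=-0.2218  v^+=-2.2217  a^+=-1.0044

resid = 6.4133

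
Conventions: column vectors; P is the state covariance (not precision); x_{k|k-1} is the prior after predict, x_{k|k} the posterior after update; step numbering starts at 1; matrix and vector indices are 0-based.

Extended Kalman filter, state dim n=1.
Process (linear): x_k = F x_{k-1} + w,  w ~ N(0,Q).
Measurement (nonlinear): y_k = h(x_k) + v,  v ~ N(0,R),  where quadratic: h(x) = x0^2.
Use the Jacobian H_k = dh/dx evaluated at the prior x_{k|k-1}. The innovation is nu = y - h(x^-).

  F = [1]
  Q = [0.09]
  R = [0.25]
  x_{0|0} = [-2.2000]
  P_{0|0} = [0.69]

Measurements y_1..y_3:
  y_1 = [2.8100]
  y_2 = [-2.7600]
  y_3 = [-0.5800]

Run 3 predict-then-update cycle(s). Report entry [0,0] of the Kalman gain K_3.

step 1: x^-=[-2.2000]  P^-=[0.7800]  H_jac=[-4.4000]  S=[15.3508]  K=[-0.2236]  nu=[-2.0300]  x^+=[-1.7462]  P^+=[0.0127]
step 2: x^-=[-1.7462]  P^-=[0.1027]  H_jac=[-3.4923]  S=[1.5026]  K=[-0.2387]  nu=[-5.8090]  x^+=[-0.3595]  P^+=[0.0171]
step 3: x^-=[-0.3595]  P^-=[0.1071]  H_jac=[-0.7190]  S=[0.3054]  K=[-0.2522]  nu=[-0.7093]  x^+=[-0.1807]  P^+=[0.0877]

K[0,0] = -0.2522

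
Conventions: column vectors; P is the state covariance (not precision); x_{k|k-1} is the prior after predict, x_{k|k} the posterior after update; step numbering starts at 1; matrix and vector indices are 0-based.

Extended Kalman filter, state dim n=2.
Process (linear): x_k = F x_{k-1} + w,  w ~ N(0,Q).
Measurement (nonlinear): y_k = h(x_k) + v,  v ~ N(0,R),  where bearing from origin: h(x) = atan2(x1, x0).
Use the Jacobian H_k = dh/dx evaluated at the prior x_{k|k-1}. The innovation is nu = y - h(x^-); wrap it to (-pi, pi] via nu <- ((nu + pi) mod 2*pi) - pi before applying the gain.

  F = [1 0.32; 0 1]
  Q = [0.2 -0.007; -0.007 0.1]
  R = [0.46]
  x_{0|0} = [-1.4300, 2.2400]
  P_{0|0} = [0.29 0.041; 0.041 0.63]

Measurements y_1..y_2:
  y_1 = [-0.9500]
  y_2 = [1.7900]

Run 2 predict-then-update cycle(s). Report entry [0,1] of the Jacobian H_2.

step 1: x^-=[-0.7132, 2.2400]  P^-=[0.5808 0.2356; 0.2356 0.7300]  H_jac=[-0.4053 -0.1291]  S=[0.5922]  K=[-0.4488; -0.3203]  nu=[-2.8290]  x^+=[0.5566, 3.1462]  P^+=[0.4615 0.1505; 0.1505 0.6692]
step 2: x^-=[1.5633, 3.1462]  P^-=[0.8263 0.3576; 0.3576 0.7692]  H_jac=[-0.2549 0.1267]  S=[0.5029]  K=[-0.3287; 0.0125]  nu=[0.6804]  x^+=[1.3397, 3.1547]  P^+=[0.7719 0.3597; 0.3597 0.7692]

H_jac[0,1] = 0.1267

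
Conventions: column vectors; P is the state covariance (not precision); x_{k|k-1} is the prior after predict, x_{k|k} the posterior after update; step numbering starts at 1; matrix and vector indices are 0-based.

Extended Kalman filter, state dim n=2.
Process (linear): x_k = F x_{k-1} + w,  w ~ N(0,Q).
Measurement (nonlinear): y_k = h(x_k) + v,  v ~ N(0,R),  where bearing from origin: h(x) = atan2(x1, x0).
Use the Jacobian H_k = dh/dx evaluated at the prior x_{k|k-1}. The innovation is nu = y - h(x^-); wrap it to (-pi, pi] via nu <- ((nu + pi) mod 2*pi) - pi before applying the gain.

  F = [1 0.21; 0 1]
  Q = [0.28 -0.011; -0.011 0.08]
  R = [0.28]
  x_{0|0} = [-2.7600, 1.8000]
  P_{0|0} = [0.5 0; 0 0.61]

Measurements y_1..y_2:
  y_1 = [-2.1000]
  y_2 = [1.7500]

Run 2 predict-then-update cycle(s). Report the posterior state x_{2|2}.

step 1: x^-=[-2.3820, 1.8000]  P^-=[0.8069 0.1171; 0.1171 0.6900]  H_jac=[-0.2019 -0.2672]  S=[0.3748]  K=[-0.5182; -0.5550]  nu=[1.6887]  x^+=[-3.2571, 0.8627]  P^+=[0.7062 0.0093; 0.0093 0.5745]
step 2: x^-=[-3.0759, 0.8627]  P^-=[1.0155 0.1190; 0.1190 0.6545]  H_jac=[-0.0845 -0.3014]  S=[0.3528]  K=[-0.3450; -0.5877]  nu=[-1.1181]  x^+=[-2.6902, 1.5199]  P^+=[0.9735 0.0474; 0.0474 0.5327]

x_post = [-2.6902, 1.5199]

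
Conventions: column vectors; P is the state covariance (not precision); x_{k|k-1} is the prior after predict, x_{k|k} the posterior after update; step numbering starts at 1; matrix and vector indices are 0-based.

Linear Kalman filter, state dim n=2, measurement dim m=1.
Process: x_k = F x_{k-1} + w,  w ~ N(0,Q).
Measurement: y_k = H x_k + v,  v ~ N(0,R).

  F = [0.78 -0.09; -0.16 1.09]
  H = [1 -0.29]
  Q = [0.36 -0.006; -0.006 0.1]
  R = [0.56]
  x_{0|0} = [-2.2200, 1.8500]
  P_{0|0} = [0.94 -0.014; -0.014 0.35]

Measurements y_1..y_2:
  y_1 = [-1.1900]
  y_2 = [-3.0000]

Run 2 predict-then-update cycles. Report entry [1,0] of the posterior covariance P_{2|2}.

step 1: x^-=[-1.8981, 2.3717]  P^-=[0.9367 -0.1698; -0.1698 0.5448]  S=[1.6410]  K=[0.6008; -0.1997]  nu=[1.3959]  x^+=[-1.0594, 2.0929]  P^+=[0.3443 0.0272; 0.0272 0.4793]
step 2: x^-=[-1.0147, 2.4508]  P^-=[0.5696 -0.0725; -0.0725 0.6688]  S=[1.2279]  K=[0.4810; -0.2170]  nu=[-1.2746]  x^+=[-1.6278, 2.7274]  P^+=[0.2855 0.0557; 0.0557 0.6110]

P_post[1,0] = 0.0557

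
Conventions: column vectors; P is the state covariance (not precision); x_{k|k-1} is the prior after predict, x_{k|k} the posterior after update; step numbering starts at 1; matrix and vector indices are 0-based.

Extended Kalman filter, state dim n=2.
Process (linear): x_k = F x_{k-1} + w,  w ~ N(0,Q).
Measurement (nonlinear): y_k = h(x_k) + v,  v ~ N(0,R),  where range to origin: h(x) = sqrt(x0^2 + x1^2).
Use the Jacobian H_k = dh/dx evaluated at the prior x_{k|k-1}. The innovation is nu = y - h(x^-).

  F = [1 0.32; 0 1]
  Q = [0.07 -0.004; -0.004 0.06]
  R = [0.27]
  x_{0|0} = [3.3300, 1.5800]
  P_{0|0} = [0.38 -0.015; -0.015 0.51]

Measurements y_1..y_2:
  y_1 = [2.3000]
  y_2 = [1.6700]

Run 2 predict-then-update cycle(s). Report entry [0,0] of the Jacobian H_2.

H_jac[0,0] = 0.9636

step 1: x^-=[3.8356, 1.5800]  P^-=[0.4926 0.1442; 0.1442 0.5700]  H_jac=[0.9246 0.3809]  S=[0.8754]  K=[0.5831; 0.4003]  nu=[-1.8483]  x^+=[2.7580, 0.8401]  P^+=[0.1950 -0.0601; -0.0601 0.4297]
step 2: x^-=[3.0268, 0.8401]  P^-=[0.2705 0.0734; 0.0734 0.4897]  H_jac=[0.9636 0.2675]  S=[0.5941]  K=[0.4719; 0.3395]  nu=[-1.4712]  x^+=[2.3326, 0.3406]  P^+=[0.1383 -0.0218; -0.0218 0.4212]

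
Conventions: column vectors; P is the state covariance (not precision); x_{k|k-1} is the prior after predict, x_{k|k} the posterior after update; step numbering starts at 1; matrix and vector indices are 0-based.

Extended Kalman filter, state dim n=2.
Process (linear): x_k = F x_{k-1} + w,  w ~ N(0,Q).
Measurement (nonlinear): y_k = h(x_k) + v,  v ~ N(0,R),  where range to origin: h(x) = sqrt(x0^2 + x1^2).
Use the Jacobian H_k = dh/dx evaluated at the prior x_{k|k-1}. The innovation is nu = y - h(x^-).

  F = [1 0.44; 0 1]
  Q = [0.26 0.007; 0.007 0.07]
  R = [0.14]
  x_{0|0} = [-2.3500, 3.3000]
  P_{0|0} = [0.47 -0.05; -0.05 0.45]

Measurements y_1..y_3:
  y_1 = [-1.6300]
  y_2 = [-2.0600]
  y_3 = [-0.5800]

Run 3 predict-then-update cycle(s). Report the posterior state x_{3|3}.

x_post = [0.0564, 0.1172]

step 1: x^-=[-0.8980, 3.3000]  P^-=[0.7731 0.1550; 0.1550 0.5200]  H_jac=[-0.2626 0.9649]  S=[0.5989]  K=[-0.0892; 0.7698]  nu=[-5.0500]  x^+=[-0.4474, -0.5876]  P^+=[0.7684 0.1961; 0.1961 0.1651]
step 2: x^-=[-0.7060, -0.5876]  P^-=[1.2329 0.2758; 0.2758 0.2351]  H_jac=[-0.7686 -0.6397]  S=[1.2357]  K=[-0.9096; -0.2932]  nu=[-2.9785]  x^+=[2.0033, 0.2857]  P^+=[0.2105 -0.0538; -0.0538 0.1288]
step 3: x^-=[2.1291, 0.2857]  P^-=[0.4481 0.0099; 0.0099 0.1988]  H_jac=[0.9911 0.1330]  S=[0.5863]  K=[0.7597; 0.0618]  nu=[-2.7282]  x^+=[0.0564, 0.1172]  P^+=[0.1097 -0.0177; -0.0177 0.1966]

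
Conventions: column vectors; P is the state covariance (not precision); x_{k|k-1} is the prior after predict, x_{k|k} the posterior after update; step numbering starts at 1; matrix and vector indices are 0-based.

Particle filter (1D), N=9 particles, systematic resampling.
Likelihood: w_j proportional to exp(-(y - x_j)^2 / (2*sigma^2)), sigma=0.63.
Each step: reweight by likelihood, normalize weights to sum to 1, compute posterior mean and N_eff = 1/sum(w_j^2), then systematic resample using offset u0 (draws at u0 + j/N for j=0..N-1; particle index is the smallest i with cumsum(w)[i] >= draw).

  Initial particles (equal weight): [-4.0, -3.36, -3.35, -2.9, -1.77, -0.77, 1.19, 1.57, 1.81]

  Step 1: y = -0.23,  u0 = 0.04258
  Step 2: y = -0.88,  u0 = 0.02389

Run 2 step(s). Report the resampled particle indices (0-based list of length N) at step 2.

resampled_idx = [0, 1, 2, 3, 4, 4, 5, 6, 7]

step 1: w=[0.0000, 0.0000, 0.0000, 0.0001, 0.0597, 0.8205, 0.0934, 0.0200, 0.0063]  mean=-0.5840  Neff=1.4580  idx=[4, 5, 5, 5, 5, 5, 5, 5, 6]
step 2: w=[0.0507, 0.1355, 0.1355, 0.1355, 0.1355, 0.1355, 0.1355, 0.1355, 0.0006]  mean=-0.8195  Neff=7.6257  idx=[0, 1, 2, 3, 4, 4, 5, 6, 7]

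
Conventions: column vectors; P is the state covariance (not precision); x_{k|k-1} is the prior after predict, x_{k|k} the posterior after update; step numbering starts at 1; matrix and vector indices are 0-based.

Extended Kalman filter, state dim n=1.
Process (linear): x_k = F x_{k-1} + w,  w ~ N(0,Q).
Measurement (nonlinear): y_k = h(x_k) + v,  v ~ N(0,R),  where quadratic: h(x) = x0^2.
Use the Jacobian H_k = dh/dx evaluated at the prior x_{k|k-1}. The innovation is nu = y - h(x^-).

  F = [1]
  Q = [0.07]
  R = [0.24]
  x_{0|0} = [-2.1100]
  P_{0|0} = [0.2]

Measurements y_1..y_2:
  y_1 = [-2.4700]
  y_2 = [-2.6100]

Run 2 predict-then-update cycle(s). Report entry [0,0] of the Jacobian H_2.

H_jac[0,0] = -1.0953

step 1: x^-=[-2.1100]  P^-=[0.2700]  H_jac=[-4.2200]  S=[5.0483]  K=[-0.2257]  nu=[-6.9221]  x^+=[-0.5477]  P^+=[0.0128]
step 2: x^-=[-0.5477]  P^-=[0.0828]  H_jac=[-1.0953]  S=[0.3394]  K=[-0.2673]  nu=[-2.9099]  x^+=[0.2303]  P^+=[0.0586]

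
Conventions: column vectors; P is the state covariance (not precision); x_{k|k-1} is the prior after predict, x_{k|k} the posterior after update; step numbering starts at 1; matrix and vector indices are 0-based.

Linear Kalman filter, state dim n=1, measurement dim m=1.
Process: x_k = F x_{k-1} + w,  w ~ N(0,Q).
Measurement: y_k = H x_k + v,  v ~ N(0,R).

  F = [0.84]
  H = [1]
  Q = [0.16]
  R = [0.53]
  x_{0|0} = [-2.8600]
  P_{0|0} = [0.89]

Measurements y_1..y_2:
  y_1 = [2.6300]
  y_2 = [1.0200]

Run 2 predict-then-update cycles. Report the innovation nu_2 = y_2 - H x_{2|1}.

step 1: x^-=[-2.4024]  P^-=[0.7880]  S=[1.3180]  K=[0.5979]  nu=[5.0324]  x^+=[0.6063]  P^+=[0.3169]
step 2: x^-=[0.5093]  P^-=[0.3836]  S=[0.9136]  K=[0.4199]  nu=[0.5107]  x^+=[0.7237]  P^+=[0.2225]

innov = [0.5107]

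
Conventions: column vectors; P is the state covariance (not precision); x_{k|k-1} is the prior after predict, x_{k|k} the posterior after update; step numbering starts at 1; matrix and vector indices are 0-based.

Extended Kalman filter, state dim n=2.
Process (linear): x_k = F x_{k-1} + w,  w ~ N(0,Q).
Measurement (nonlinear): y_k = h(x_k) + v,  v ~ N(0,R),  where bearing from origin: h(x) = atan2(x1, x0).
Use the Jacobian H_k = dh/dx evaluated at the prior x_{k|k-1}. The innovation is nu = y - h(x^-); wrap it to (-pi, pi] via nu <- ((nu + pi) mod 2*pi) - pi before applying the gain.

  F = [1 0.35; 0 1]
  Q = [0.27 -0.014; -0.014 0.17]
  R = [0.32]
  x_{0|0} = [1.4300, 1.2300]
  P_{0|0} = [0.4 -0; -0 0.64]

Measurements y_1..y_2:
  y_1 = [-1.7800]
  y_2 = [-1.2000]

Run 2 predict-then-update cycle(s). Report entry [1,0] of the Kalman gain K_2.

K[1,0] = 0.7569

step 1: x^-=[1.8605, 1.2300]  P^-=[0.7484 0.2100; 0.2100 0.8100]  H_jac=[-0.2473 0.3740]  S=[0.4402]  K=[-0.2419; 0.5702]  nu=[-2.3641]  x^+=[2.4325, -0.1181]  P^+=[0.7226 0.2707; 0.2707 0.6669]
step 2: x^-=[2.3912, -0.1181]  P^-=[1.2638 0.4901; 0.4901 0.8369]  H_jac=[0.0206 0.4172]  S=[0.4746]  K=[0.4857; 0.7569]  nu=[-1.1507]  x^+=[1.8323, -0.9890]  P^+=[1.1519 0.3157; 0.3157 0.5650]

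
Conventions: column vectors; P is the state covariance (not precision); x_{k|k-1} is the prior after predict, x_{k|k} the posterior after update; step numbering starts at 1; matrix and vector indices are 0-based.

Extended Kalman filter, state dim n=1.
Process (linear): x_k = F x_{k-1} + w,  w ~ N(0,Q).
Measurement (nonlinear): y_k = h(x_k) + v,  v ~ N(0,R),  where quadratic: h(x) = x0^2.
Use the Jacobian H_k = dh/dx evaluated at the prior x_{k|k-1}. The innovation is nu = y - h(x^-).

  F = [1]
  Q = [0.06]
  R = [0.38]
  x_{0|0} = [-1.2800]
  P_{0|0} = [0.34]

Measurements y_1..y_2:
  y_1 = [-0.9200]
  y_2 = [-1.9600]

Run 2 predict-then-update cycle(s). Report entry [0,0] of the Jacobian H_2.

H_jac[0,0] = -0.8143

step 1: x^-=[-1.2800]  P^-=[0.4000]  H_jac=[-2.5600]  S=[3.0014]  K=[-0.3412]  nu=[-2.5584]  x^+=[-0.4072]  P^+=[0.0506]
step 2: x^-=[-0.4072]  P^-=[0.1106]  H_jac=[-0.8143]  S=[0.4534]  K=[-0.1987]  nu=[-2.1258]  x^+=[0.0153]  P^+=[0.0927]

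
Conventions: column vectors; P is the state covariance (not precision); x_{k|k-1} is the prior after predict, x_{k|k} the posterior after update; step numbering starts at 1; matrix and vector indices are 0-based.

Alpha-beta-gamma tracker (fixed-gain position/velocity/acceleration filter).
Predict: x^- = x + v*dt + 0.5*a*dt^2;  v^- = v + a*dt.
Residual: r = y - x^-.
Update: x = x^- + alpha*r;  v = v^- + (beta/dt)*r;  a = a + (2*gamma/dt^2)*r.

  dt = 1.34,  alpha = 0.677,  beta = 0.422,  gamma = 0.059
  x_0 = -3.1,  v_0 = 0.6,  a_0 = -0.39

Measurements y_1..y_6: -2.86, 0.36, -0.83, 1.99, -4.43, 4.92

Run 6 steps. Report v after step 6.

v_post = 0.9778

step 1: x_pred=-2.6461  r=-0.2139  x^+=-2.7909  v^+=0.0101  a^+=-0.4041
step 2: x_pred=-3.1402  r=3.5002  x^+=-0.7706  v^+=0.5709  a^+=-0.1740
step 3: x_pred=-0.1618  r=-0.6682  x^+=-0.6142  v^+=0.1273  a^+=-0.2179
step 4: x_pred=-0.6393  r=2.6293  x^+=1.1407  v^+=0.6633  a^+=-0.0452
step 5: x_pred=1.9890  r=-6.4190  x^+=-2.3567  v^+=-1.4187  a^+=-0.4670
step 6: x_pred=-4.6771  r=9.5971  x^+=1.8201  v^+=0.9778  a^+=0.1637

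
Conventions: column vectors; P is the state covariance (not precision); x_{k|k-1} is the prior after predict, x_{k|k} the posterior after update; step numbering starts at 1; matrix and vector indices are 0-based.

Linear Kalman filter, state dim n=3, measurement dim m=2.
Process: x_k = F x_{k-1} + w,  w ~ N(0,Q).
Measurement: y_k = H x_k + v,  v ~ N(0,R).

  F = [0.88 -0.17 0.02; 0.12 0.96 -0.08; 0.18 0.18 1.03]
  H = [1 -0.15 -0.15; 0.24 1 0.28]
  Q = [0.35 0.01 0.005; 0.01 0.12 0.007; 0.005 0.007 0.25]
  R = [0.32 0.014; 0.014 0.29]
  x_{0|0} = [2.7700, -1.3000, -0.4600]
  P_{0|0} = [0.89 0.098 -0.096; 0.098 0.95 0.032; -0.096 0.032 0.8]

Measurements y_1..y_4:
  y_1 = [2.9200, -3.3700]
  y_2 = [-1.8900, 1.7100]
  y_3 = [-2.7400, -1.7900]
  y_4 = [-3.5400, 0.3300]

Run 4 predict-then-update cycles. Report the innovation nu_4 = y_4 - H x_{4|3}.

innov = [-2.1801, 1.6087]

step 1: x^-=[2.6494, -0.8788, -0.2092]  P^-=[1.0341 0.0360 0.0531; 0.0360 1.0330 0.1642; 0.0531 0.1642 1.1410]  S=[1.3836 0.0755; 0.0755 1.5884]  K=[0.7293 0.1536; -0.1415 0.6914; -0.1205 0.3183]  nu=[0.1074, -3.0685]  x^+=[2.2563, -3.0157, -1.1987]  P^+=[0.2437 -0.0264 0.0809; -0.0264 0.2606 -0.1992; 0.0809 -0.1992 0.9658]
step 2: x^-=[2.4742, -2.5284, -1.3714]  P^-=[0.5587 -0.0421 0.1599; -0.0421 0.3929 -0.2127; 0.1599 -0.2127 1.2453]  S=[0.8707 0.0761; 0.0761 0.6949]  K=[0.6101 0.1300; -0.1212 0.4784; -0.0163 0.2528]  nu=[-4.9492, 4.0286]  x^+=[-0.0215, -0.0010, -0.2723]  P^+=[0.2109 -0.0419 0.1342; -0.0419 0.2299 -0.2955; 0.1342 -0.2955 1.2013]
step 3: x^-=[-0.0242, 0.0183, -0.2845]  P^-=[0.5397 -0.0606 0.2235; -0.0606 0.3757 -0.3292; 0.2235 -0.3292 1.4762]  S=[0.8377 0.0845; 0.0845 0.6292]  K=[0.6022 0.1282; -0.1255 0.4444; 0.0399 0.2137]  nu=[-2.7558, -1.7228]  x^+=[-1.9045, -0.4016, -0.7626]  P^+=[0.2126 -0.0544 0.1749; -0.0544 0.2477 -0.3840; 0.1749 -0.3840 1.4447]
step 4: x^-=[-1.6229, -0.5530, -1.2006]  P^-=[0.5474 -0.0796 0.2789; -0.0796 0.4037 -0.4303; 0.2789 -0.4303 1.7166]  S=[0.8359 0.0867; 0.0867 0.6181]  K=[0.6061 0.1251; -0.1367 0.4464; 0.0844 0.1780]  nu=[-2.1801, 1.6087]  x^+=[-2.7430, 0.4632, -1.0982]  P^+=[0.2175 -0.0668 0.2121; -0.0668 0.2754 -0.4709; 0.2121 -0.4709 1.6885]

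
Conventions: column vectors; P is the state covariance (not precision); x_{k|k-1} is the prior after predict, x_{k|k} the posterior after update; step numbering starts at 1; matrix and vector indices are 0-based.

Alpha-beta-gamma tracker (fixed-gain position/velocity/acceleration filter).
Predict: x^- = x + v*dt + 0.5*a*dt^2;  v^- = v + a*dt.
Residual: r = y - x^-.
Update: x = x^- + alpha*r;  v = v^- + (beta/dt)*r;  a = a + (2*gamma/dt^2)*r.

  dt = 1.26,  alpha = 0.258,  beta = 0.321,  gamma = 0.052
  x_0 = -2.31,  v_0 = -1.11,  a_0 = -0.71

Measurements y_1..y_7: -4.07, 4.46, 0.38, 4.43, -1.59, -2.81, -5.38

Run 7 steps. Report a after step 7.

step 1: x_pred=-4.2722  r=0.2022  x^+=-4.2200  v^+=-1.9531  a^+=-0.6968
step 2: x_pred=-7.2340  r=11.6940  x^+=-4.2170  v^+=0.1482  a^+=0.0693
step 3: x_pred=-3.9752  r=4.3552  x^+=-2.8516  v^+=1.3450  a^+=0.3546
step 4: x_pred=-0.8753  r=5.3053  x^+=0.4934  v^+=3.1434  a^+=0.7021
step 5: x_pred=5.0115  r=-6.6015  x^+=3.3083  v^+=2.3463  a^+=0.2697
step 6: x_pred=6.4787  r=-9.2887  x^+=4.0823  v^+=0.3197  a^+=-0.3388
step 7: x_pred=4.2161  r=-9.5961  x^+=1.7403  v^+=-2.5519  a^+=-0.9674

a_post = -0.9674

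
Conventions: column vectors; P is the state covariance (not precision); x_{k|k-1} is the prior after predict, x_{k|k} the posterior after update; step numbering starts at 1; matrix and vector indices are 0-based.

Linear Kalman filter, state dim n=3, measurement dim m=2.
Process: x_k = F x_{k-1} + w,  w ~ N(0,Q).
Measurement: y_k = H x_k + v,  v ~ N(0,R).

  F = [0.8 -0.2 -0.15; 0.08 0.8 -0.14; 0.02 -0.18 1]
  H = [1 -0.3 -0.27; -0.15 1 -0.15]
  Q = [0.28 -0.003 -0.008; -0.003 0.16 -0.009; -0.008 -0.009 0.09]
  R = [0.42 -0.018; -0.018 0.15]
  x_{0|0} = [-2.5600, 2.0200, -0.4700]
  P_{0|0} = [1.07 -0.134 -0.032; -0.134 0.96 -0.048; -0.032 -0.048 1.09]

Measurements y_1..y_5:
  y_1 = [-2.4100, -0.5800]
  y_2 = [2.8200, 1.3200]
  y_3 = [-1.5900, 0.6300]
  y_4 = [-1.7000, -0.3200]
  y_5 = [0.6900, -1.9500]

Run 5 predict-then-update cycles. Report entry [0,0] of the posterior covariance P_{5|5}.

step 1: x^-=[-2.3815, 1.4770, -0.8848]  P^-=[1.0754 -0.1405 -0.1172; -0.1405 0.7969 -0.3404; -0.1172 -0.3404 1.2285]  S=[1.7491 -0.4260; -0.4260 1.1378]  K=[0.6560 -0.0042; 0.0238 0.7727; -0.3376 -0.5721]  nu=[0.1757, -2.5469]  x^+=[-2.2556, -0.4869, 0.5130]  P^+=[0.3204 0.0518 0.1082; 0.0518 0.1322 0.0597; 0.1082 0.0597 0.8213]
step 2: x^-=[-1.7841, -0.6418, 0.5556]  P^-=[0.4698 0.0270 -0.0531; 0.0270 0.2536 -0.0848; -0.0531 -0.0848 0.8982]  S=[0.9768 -0.0750; -0.0750 0.4493]  K=[0.4875 0.0025; 0.0183 0.5868; -0.3168 -0.5238]  nu=[4.5615, 1.7775]  x^+=[0.4442, 0.4847, -1.8206]  P^+=[0.2378 0.0391 0.0791; 0.0391 0.1002 0.0443; 0.0791 0.0443 0.7018]
step 3: x^-=[0.5315, 0.6781, -1.8989]  P^-=[0.4231 0.0215 -0.0562; 0.0215 0.2327 -0.0786; -0.0562 -0.0786 0.7821]  S=[0.9259 -0.0733; -0.0733 0.4244]  K=[0.4666 0.0015; 0.0159 0.5712; -0.3025 -0.4939]  nu=[-2.4308, -0.2533]  x^+=[-0.6031, 0.4947, -1.0386]  P^+=[0.2217 0.0338 0.0578; 0.0338 0.0953 0.0324; 0.0578 0.0324 0.6157]
step 4: x^-=[-0.4256, 0.4929, -1.1397]  P^-=[0.4168 0.0198 -0.0579; 0.0198 0.2303 -0.0773; -0.0579 -0.0773 0.6993]  S=[0.9154 -0.0769; -0.0769 0.4200]  K=[0.4663 0.0043; 0.0170 0.5719; -0.2832 -0.4650]  nu=[-1.4342, -1.0477]  x^+=[-1.0988, -0.1306, -0.2463]  P^+=[0.2181 0.0320 0.0471; 0.0320 0.0941 0.0257; 0.0471 0.0257 0.5553]
step 5: x^-=[-0.8160, -0.1579, -0.2448]  P^-=[0.4158 0.0193 -0.0561; 0.0193 0.2298 -0.0751; -0.0561 -0.0751 0.6408]  S=[0.9098 -0.0801; -0.0801 0.4178]  K=[0.4680 0.0069; 0.0183 0.5736; -0.2659 -0.4406]  nu=[1.3926, -1.9512]  x^+=[-0.1778, -1.2516, 0.2446]  P^+=[0.2171 0.0314 0.0417; 0.0314 0.0937 0.0221; 0.0417 0.0221 0.5142]

P_post[0,0] = 0.2171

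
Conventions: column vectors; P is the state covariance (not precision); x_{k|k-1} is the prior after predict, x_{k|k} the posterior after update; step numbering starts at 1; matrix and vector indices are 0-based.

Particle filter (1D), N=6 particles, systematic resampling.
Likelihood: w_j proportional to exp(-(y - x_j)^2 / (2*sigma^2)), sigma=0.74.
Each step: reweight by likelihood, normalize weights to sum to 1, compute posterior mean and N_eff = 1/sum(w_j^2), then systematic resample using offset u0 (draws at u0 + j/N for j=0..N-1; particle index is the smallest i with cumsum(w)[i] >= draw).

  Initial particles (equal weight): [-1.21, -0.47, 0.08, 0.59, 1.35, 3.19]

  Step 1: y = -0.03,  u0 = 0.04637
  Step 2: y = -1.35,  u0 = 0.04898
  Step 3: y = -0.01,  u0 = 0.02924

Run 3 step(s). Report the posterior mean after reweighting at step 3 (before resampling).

step 1: w=[0.0939, 0.2805, 0.3311, 0.2357, 0.0588, 0.0000]  mean=-0.0004  Neff=3.9044  idx=[0, 1, 2, 2, 3, 3]
step 2: w=[0.5313, 0.2667, 0.0836, 0.0836, 0.0174, 0.0174]  mean=-0.7343  Neff=2.7175  idx=[0, 0, 0, 1, 1, 3]
step 3: w=[0.0779, 0.0779, 0.0779, 0.2392, 0.2392, 0.2880]  mean=-0.4846  Neff=4.6397  idx=[0, 2, 3, 4, 4, 5]

post_mean = -0.4846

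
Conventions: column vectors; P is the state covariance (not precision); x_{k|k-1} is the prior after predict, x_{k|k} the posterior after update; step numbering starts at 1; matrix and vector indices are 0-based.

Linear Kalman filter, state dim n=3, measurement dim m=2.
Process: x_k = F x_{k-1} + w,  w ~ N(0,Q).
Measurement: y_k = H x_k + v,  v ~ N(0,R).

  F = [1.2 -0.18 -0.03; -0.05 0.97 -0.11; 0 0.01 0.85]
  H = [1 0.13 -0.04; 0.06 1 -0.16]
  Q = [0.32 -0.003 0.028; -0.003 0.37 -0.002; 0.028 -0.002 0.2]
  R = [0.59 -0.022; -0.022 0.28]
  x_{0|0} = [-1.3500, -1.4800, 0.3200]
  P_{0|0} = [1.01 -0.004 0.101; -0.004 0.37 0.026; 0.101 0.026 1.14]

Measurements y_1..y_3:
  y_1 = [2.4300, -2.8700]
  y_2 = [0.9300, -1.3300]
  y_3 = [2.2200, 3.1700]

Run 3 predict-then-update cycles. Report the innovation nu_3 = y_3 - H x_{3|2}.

step 1: x^-=[-1.3632, -1.4033, 0.2572]  P^-=[1.7822 -0.1426 0.0973; -0.1426 0.7304 -0.0879; 0.0973 -0.0879 1.0241]  S=[2.3422 0.0323; 0.0323 1.0522]  K=[0.7523 -0.0718; -0.0285 0.7003; 0.0224 -0.2344]  nu=[3.9859, -1.3438]  x^+=[1.7318, -2.4579, 0.6614]  P^+=[0.4546 -0.0566 0.0459; -0.0566 0.2138 0.0856; 0.0459 0.0856 0.9655]
step 2: x^-=[2.5008, -2.5435, 0.5376]  P^-=[1.0045 -0.1376 0.0360; -0.1376 0.5717 -0.0216; 0.0360 -0.0216 0.8990]  S=[1.5672 -0.0248; -0.0248 0.8681]  K=[0.6274 -0.0777; -0.0295 0.6522; -0.0048 -0.1883]  nu=[-1.2186, 1.1494]  x^+=[1.6469, -1.7578, 0.3270]  P^+=[0.3799 -0.0544 0.0250; -0.0544 0.2001 0.0848; 0.0250 0.0848 0.8683]
step 3: x^-=[2.2828, -1.8234, 0.2604]  P^-=[0.8970 -0.1257 0.0174; -0.1257 0.5572 -0.0124; 0.0174 -0.0124 0.8288]  S=[1.4638 -0.0192; -0.0192 0.8502]  K=[0.6002 -0.0743; -0.0275 0.6482; -0.0141 -0.1697]  nu=[0.1846, 4.8981]  x^+=[2.0299, 1.3465, -0.5735]  P^+=[0.3633 -0.0531 0.0171; -0.0531 0.1982 0.0804; 0.0171 0.0804 0.8041]

innov = [0.1846, 4.8981]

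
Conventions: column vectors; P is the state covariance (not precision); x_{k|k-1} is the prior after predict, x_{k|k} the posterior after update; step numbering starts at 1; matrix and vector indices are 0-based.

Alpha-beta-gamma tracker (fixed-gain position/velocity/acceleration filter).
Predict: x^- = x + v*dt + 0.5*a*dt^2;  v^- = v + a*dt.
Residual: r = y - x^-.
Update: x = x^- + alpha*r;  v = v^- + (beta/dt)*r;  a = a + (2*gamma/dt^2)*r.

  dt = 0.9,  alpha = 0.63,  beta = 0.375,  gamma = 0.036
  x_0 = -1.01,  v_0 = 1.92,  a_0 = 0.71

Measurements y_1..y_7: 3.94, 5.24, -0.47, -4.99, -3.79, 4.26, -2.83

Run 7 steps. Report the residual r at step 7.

step 1: x_pred=1.0055  r=2.9345  x^+=2.8543  v^+=3.7817  a^+=0.9708
step 2: x_pred=6.6510  r=-1.4110  x^+=5.7621  v^+=4.0675  a^+=0.8454
step 3: x_pred=9.7652  r=-10.2352  x^+=3.3170  v^+=0.5637  a^+=-0.0644
step 4: x_pred=3.7983  r=-8.7883  x^+=-1.7383  v^+=-3.1560  a^+=-0.8456
step 5: x_pred=-4.9212  r=1.1312  x^+=-4.2085  v^+=-3.4457  a^+=-0.7450
step 6: x_pred=-7.6114  r=11.8714  x^+=-0.1324  v^+=0.8302  a^+=0.3102
step 7: x_pred=0.7404  r=-3.5704  x^+=-1.5089  v^+=-0.3783  a^+=-0.0071

resid = -3.5704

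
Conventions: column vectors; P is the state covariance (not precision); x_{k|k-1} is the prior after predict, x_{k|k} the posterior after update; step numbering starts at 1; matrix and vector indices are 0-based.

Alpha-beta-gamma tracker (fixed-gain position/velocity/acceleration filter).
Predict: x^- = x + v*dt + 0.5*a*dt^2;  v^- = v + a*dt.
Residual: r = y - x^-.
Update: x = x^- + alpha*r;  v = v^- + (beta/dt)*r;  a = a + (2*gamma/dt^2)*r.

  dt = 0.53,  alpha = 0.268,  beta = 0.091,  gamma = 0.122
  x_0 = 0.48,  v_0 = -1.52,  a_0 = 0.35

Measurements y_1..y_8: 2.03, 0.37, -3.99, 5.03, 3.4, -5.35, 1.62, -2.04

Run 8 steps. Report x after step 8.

step 1: x_pred=-0.2764  r=2.3064  x^+=0.3417  v^+=-0.9385  a^+=2.3535
step 2: x_pred=0.1748  r=0.1952  x^+=0.2271  v^+=0.3424  a^+=2.5230
step 3: x_pred=0.7629  r=-4.7529  x^+=-0.5108  v^+=0.8635  a^+=-1.6056
step 4: x_pred=-0.2787  r=5.3087  x^+=1.1440  v^+=0.9240  a^+=3.0058
step 5: x_pred=2.0559  r=1.3441  x^+=2.4161  v^+=2.7478  a^+=4.1733
step 6: x_pred=4.4586  r=-9.8086  x^+=1.8299  v^+=3.2756  a^+=-4.3468
step 7: x_pred=2.9554  r=-1.3354  x^+=2.5975  v^+=0.7424  a^+=-5.5068
step 8: x_pred=2.2176  r=-4.2576  x^+=1.0766  v^+=-2.9072  a^+=-9.2052

x_post = 1.0766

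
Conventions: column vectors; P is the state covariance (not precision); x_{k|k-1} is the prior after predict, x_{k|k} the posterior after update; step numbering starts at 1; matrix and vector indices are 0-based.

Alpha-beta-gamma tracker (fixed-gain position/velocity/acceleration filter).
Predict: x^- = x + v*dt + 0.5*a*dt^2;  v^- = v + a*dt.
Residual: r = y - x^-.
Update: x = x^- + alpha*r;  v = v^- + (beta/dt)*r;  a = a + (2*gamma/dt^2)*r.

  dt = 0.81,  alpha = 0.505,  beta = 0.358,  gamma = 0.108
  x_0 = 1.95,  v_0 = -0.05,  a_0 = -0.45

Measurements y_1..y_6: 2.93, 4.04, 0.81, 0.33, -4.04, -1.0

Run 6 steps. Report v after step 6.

step 1: x_pred=1.7619  r=1.1681  x^+=2.3518  v^+=0.1018  a^+=-0.0654
step 2: x_pred=2.4128  r=1.6272  x^+=3.2345  v^+=0.7680  a^+=0.4703
step 3: x_pred=4.0109  r=-3.2009  x^+=2.3944  v^+=-0.2658  a^+=-0.5835
step 4: x_pred=1.9877  r=-1.6577  x^+=1.1506  v^+=-1.4711  a^+=-1.1292
step 5: x_pred=-0.4115  r=-3.6285  x^+=-2.2439  v^+=-3.9895  a^+=-2.3238
step 6: x_pred=-6.2377  r=5.2377  x^+=-3.5927  v^+=-3.5569  a^+=-0.5995

v_post = -3.5569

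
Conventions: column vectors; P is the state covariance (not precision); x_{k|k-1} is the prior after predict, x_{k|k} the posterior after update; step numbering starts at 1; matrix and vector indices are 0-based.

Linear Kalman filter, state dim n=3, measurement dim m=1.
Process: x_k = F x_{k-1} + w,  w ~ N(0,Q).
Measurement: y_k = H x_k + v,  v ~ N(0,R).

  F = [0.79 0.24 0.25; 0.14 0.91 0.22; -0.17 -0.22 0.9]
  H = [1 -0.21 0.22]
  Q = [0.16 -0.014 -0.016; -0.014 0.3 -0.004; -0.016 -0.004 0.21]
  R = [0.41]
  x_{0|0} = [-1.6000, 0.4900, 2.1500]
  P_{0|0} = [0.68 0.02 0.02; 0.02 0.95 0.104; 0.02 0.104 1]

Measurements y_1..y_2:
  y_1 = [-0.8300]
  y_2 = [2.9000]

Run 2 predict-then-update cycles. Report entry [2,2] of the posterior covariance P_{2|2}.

step 1: x^-=[-0.6089, 0.6949, 2.0992]  P^-=[0.7296 0.3721 0.0933; 0.3721 1.1964 0.0658; 0.0933 0.0658 1.0398]  S=[1.1214]  K=[0.5992; 0.1207; 0.2749]  nu=[-0.5370]  x^+=[-0.9307, 0.6301, 1.9516]  P^+=[0.3269 0.2910 -0.0914; 0.2910 1.1801 0.0286; -0.0914 0.0286 0.9551]
step 2: x^-=[-0.0961, 0.8724, 1.7760]  P^-=[0.5694 0.5403 -0.0262; 0.5403 1.4098 -0.0989; -0.0262 -0.0989 1.0886]  S=[0.8649]  K=[0.5204; 0.2573; 0.2706]  nu=[2.7886]  x^+=[1.3552, 1.5898, 2.5305]  P^+=[0.3351 0.4245 -0.1480; 0.4245 1.3526 -0.1591; -0.1480 -0.1591 1.0253]

P_post[2,2] = 1.0253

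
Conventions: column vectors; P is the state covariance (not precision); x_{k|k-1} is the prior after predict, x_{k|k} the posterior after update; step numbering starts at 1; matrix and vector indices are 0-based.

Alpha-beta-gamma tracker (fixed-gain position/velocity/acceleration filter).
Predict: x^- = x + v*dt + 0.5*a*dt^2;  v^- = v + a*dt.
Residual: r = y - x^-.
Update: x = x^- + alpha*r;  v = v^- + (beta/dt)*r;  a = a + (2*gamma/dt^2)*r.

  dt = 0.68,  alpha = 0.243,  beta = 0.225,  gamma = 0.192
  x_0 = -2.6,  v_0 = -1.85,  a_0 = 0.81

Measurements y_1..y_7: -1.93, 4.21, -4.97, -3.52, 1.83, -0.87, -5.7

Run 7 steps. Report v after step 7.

step 1: x_pred=-3.6707  r=1.7407  x^+=-3.2477  v^+=-0.7232  a^+=2.2556
step 2: x_pred=-3.2180  r=7.4280  x^+=-1.4130  v^+=3.2684  a^+=8.4242
step 3: x_pred=2.7572  r=-7.7272  x^+=0.8795  v^+=6.4401  a^+=2.0072
step 4: x_pred=5.7228  r=-9.2428  x^+=3.4768  v^+=4.7467  a^+=-5.6685
step 5: x_pred=5.3940  r=-3.5640  x^+=4.5279  v^+=-0.2871  a^+=-8.6281
step 6: x_pred=2.3378  r=-3.2078  x^+=1.5583  v^+=-7.2157  a^+=-11.2921
step 7: x_pred=-5.9591  r=0.2591  x^+=-5.8961  v^+=-14.8086  a^+=-11.0770

v_post = -14.8086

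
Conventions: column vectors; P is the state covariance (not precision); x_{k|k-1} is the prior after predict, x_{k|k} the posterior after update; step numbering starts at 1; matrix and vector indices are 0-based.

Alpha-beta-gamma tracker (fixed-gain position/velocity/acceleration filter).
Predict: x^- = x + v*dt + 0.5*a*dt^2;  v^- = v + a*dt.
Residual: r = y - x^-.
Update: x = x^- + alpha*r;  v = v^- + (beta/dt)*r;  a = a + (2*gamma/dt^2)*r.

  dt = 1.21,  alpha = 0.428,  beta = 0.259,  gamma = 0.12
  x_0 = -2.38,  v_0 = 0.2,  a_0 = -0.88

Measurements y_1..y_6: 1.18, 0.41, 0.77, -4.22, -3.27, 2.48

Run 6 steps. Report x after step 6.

step 1: x_pred=-2.7822  r=3.9622  x^+=-1.0864  v^+=-0.0167  a^+=-0.2305
step 2: x_pred=-1.2753  r=1.6853  x^+=-0.5540  v^+=0.0651  a^+=0.0458
step 3: x_pred=-0.4417  r=1.2117  x^+=0.0769  v^+=0.3799  a^+=0.2444
step 4: x_pred=0.7155  r=-4.9355  x^+=-1.3969  v^+=-0.3809  a^+=-0.5647
step 5: x_pred=-2.2711  r=-0.9989  x^+=-2.6986  v^+=-1.2779  a^+=-0.7284
step 6: x_pred=-4.7781  r=7.2581  x^+=-1.6716  v^+=-0.6057  a^+=0.4614

x_post = -1.6716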